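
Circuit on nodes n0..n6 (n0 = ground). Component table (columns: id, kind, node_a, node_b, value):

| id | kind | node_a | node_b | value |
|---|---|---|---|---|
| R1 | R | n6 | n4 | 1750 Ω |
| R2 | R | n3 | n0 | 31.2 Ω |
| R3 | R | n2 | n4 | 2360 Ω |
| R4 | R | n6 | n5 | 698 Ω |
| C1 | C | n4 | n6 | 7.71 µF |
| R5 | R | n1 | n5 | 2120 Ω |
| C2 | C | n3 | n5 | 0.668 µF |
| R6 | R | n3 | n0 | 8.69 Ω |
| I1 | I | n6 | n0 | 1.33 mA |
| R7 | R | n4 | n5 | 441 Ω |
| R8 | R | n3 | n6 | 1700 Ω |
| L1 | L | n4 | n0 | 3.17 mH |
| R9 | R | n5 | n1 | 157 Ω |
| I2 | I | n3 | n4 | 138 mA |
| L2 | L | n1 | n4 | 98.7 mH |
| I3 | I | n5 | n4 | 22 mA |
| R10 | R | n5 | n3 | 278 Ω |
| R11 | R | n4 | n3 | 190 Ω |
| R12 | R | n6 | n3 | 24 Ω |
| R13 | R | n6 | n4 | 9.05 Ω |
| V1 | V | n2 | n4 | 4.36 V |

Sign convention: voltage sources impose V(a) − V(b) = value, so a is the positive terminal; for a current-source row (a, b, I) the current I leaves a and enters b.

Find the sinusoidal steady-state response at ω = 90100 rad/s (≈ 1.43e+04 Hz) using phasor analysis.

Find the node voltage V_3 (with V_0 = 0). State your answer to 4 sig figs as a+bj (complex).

-0.01251+0.07409j V

MNA unknowns: 6 node voltages V₁..V_6 plus 1 source current (V1)
R1: Y=0.0005714+0.000j on G[6,4]
R2: Y=0.03205+0.000j on G[3,0]
R3: Y=0.0004237+0.000j on G[2,4]
R4: Y=0.001433+0.000j on G[6,5]
C1: Y=0.000+0.6947j on G[4,6]
R5: Y=0.0004717+0.000j on G[1,5]
C2: Y=0.000+0.06019j on G[3,5]
R6: Y=0.1151+0.000j on G[3,0]
I1: z[6]−=0.00133, z[0]+=0.00133
R7: Y=0.002268+0.000j on G[4,5]
R8: Y=0.0005882+0.000j on G[3,6]
L1: Y=0.000-0.003501j on G[4,0]
R9: Y=0.006369+0.000j on G[5,1]
I2: z[3]−=0.138, z[4]+=0.138
L2: Y=0.000-0.0001124j on G[1,4]
I3: z[5]−=0.022, z[4]+=0.022
R10: Y=0.003597+0.000j on G[5,3]
R11: Y=0.005263+0.000j on G[4,3]
R12: Y=0.04167+0.000j on G[6,3]
R13: Y=0.1105+0.000j on G[6,4]
V1: row V2−V4=4.36, i_V1 at 2,4
solve → V1=-0.03120+0.1948j, V2=7.474+0.1457j, V3=-0.01251+0.07409j, V4=3.114+0.1457j, V5=-0.03040+0.2465j, V6=3.067+0.3340j
aux → i_V1=-0.001847+0.000j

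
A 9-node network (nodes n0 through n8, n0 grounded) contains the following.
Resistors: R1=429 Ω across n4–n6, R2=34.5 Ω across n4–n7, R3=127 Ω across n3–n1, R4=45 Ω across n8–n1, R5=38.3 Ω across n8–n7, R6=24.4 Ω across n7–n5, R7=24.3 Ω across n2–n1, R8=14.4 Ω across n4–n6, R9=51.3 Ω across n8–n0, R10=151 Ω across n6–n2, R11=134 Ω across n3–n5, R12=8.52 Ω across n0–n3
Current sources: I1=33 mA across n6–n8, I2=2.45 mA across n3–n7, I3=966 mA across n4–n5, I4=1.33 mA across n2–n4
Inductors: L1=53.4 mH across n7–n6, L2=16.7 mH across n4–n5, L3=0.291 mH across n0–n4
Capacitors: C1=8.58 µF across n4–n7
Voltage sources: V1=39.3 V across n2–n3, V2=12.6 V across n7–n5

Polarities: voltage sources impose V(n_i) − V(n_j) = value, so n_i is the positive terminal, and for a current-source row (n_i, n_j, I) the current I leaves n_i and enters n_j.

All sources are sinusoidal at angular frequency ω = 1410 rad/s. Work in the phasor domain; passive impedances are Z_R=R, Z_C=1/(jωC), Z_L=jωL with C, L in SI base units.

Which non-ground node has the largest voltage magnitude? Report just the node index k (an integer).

2

MNA unknowns: 8 node voltages V₁..V_8 plus 2 source currents (V1, V2)
R1: Y=0.002331+0.000j on G[4,6]
I1: z[6]−=0.033, z[8]+=0.033
L1: Y=0.000-0.01328j on G[7,6]
I2: z[3]−=0.00245, z[7]+=0.00245
R2: Y=0.02899+0.000j on G[4,7]
I3: z[4]−=0.966, z[5]+=0.966
R3: Y=0.007874+0.000j on G[3,1]
R4: Y=0.02222+0.000j on G[8,1]
L2: Y=0.000-0.04247j on G[4,5]
R5: Y=0.02611+0.000j on G[8,7]
R6: Y=0.04098+0.000j on G[7,5]
R7: Y=0.04115+0.000j on G[2,1]
L3: Y=0.000-2.437j on G[0,4]
R8: Y=0.06944+0.000j on G[4,6]
I4: z[2]−=0.00133, z[4]+=0.00133
R9: Y=0.01949+0.000j on G[8,0]
R10: Y=0.006623+0.000j on G[6,2]
C1: Y=0.000+0.01210j on G[4,7]
R11: Y=0.007463+0.000j on G[3,5]
R12: Y=0.1174+0.000j on G[0,3]
V1: row V2−V3=39.3, i_V1 at 2,3
V2: row V7−V5=12.6, i_V2 at 7,5
solve → V1=25.74+0.9765j, V2=36.29+0.3825j, V3=-3.006+0.3825j, V4=0.03671+0.01377j, V5=6.775+5.110j, V6=3.978-2.563j, V7=19.37+5.110j, V8=16.38+2.287j
aux → i_V1=-0.6497+0.004936j, i_V2=-1.193-0.2509j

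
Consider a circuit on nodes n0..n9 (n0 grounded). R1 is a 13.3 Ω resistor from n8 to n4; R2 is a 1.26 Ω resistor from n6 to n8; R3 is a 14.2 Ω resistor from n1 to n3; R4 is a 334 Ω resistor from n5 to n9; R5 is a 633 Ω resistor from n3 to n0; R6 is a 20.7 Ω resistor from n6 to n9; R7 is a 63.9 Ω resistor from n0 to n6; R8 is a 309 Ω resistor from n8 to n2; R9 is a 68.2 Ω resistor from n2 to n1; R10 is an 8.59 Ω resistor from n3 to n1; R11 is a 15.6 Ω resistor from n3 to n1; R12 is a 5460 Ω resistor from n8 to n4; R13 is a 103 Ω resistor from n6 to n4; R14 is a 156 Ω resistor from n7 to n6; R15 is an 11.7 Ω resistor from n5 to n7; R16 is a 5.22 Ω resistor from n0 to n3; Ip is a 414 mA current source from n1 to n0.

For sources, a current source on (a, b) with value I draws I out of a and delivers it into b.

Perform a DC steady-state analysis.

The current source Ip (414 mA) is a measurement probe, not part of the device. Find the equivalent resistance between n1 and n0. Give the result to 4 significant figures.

Element admittances at DC:
  Y(R1) = 0.07519 S between n8,n4
  Y(R2) = 0.7937 S between n6,n8
  Y(R3) = 0.07042 S between n1,n3
  Y(R4) = 0.002994 S between n5,n9
  Y(R5) = 0.001580 S between n3,n0
  Y(R6) = 0.04831 S between n6,n9
  Y(R7) = 0.01565 S between n0,n6
  Y(R8) = 0.003236 S between n8,n2
  Y(R9) = 0.01466 S between n2,n1
  Y(R10) = 0.1164 S between n3,n1
  Y(R11) = 0.06410 S between n3,n1
  Y(R12) = 0.0001832 S between n8,n4
  Y(R13) = 0.009709 S between n6,n4
  Y(R14) = 0.006410 S between n7,n6
  Y(R15) = 0.08547 S between n5,n7
  Y(R16) = 0.1916 S between n0,n3
  Ip: injects 0.414 A into n0 (from n1)
Assemble and solve the 9×9 MNA system:
  V(n1)=-3.716  V(n2)=-3.143  V(n3)=-2.100  V(n4)=-0.5461  V(n5)=-0.5368  V(n6)=-0.5368  V(n7)=-0.5368  V(n8)=-0.5473  V(n9)=-0.5368

R_eq = 8.976 Ω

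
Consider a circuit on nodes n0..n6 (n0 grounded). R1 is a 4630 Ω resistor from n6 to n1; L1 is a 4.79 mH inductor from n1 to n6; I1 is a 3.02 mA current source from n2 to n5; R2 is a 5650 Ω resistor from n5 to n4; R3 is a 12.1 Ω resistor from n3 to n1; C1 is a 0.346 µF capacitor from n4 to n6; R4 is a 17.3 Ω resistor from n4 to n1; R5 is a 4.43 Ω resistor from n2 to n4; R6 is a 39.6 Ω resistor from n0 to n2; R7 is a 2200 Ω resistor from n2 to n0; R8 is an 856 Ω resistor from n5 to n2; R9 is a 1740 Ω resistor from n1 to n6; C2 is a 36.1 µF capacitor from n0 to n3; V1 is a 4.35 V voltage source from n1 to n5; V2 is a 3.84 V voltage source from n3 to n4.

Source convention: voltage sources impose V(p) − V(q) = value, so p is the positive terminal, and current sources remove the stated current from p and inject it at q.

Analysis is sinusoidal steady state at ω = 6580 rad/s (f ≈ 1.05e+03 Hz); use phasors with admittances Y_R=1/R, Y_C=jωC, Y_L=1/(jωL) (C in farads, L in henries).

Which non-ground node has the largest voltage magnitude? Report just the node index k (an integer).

Element admittances at ω=6580 rad/s:
  Y(R1) = 0.0002160+0.000j S between n6,n1
  Y(L1) = 0.000-0.03173j S between n1,n6
  I1: injects 0.00302 A into n5 (from n2)
  Y(R2) = 0.0001770+0.000j S between n5,n4
  Y(R3) = 0.08264+0.000j S between n3,n1
  Y(C1) = 0.000+0.002277j S between n4,n6
  Y(R4) = 0.05780+0.000j S between n4,n1
  Y(R5) = 0.2257+0.000j S between n2,n4
  Y(R6) = 0.02525+0.000j S between n0,n2
  Y(R7) = 0.0004545+0.000j S between n2,n0
  Y(R8) = 0.001168+0.000j S between n5,n2
  Y(R9) = 0.0005747+0.000j S between n1,n6
  Y(C2) = 0.000+0.2375j S between n0,n3
  V1: constraint V(n1)−V(n5) = 4.35
  V2: constraint V(n3)−V(n4) = 3.84
Assemble and solve the 8×8 MNA system:
  V(n1)=-1.501-0.4116j  V(n2)=-3.438-0.3344j  V(n3)=0.03619-0.3721j  V(n4)=-3.804-0.3721j  V(n5)=-5.851-0.4116j  V(n6)=-1.323-0.4194j
  i(V1)=-0.006201-9.719e-05j  i(V2)=-0.2154-0.01186j

5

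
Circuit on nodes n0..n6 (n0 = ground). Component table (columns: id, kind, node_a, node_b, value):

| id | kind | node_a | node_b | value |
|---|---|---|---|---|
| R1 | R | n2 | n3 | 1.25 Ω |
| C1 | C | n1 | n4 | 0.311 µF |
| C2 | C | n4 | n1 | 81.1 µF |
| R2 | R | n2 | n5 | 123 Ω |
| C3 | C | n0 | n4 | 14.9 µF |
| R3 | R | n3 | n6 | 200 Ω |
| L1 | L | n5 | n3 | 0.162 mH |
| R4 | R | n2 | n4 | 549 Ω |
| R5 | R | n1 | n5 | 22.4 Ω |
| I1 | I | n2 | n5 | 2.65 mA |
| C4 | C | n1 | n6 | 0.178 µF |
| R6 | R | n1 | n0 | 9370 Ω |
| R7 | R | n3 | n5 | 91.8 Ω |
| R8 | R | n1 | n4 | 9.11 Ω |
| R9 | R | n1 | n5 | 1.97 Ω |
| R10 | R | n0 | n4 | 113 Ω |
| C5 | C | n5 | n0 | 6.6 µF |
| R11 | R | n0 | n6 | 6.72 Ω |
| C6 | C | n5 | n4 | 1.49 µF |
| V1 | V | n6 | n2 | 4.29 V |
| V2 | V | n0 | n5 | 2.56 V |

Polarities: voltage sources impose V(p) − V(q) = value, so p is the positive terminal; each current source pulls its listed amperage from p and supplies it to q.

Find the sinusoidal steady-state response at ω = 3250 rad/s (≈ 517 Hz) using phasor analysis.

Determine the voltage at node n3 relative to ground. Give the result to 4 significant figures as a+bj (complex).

-2.568-0.1117j V

MNA unknowns: 6 node voltages V₁..V_6 plus 2 source currents (V1, V2)
R1: Y=0.8000+0.000j on G[2,3]
C1: Y=0.000+0.001011j on G[1,4]
C2: Y=0.000+0.2636j on G[4,1]
R2: Y=0.008130+0.000j on G[2,5]
C3: Y=0.000+0.04842j on G[0,4]
R3: Y=0.005000+0.000j on G[3,6]
L1: Y=0.000-1.899j on G[5,3]
R4: Y=0.001821+0.000j on G[2,4]
R5: Y=0.04464+0.000j on G[1,5]
I1: z[2]−=0.00265, z[5]+=0.00265
C4: Y=0.000+0.0005785j on G[1,6]
R6: Y=0.0001067+0.000j on G[1,0]
R7: Y=0.01089+0.000j on G[3,5]
R8: Y=0.1098+0.000j on G[1,4]
R9: Y=0.5076+0.000j on G[1,5]
R10: Y=0.008850+0.000j on G[0,4]
C5: Y=0.000+0.02145j on G[5,0]
R11: Y=0.1488+0.000j on G[0,6]
C6: Y=0.000+0.004842j on G[5,4]
V1: row V6−V2=4.29, i_V1 at 6,2
V2: row V0−V5=2.56, i_V2 at 0,5
solve → V1=-2.506+0.1840j, V2=-2.858-0.09523j, V3=-2.568-0.1117j, V4=-2.146+0.2218j, V5=-2.560+0.000j, V6=1.432-0.09523j
aux → i_V1=-0.2333+0.01181j, i_V2=0.1831-0.1710j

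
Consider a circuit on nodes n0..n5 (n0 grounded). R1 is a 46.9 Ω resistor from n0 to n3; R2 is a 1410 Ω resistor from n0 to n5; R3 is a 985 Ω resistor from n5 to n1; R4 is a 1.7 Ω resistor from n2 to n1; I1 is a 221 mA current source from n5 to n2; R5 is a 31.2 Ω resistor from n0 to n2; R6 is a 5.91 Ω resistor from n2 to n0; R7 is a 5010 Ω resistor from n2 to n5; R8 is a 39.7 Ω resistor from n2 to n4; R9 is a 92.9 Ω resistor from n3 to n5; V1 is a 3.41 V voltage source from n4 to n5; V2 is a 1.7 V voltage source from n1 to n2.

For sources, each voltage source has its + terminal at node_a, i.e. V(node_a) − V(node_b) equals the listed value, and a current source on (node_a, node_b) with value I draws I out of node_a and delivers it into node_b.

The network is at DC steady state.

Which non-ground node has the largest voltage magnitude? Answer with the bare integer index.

5

Apply KCL at each of the 5 non-ground nodes and solve the resulting linear system.
Node n1: branches {R3, R4, V2} → V_1 = 2.038
Node n2: branches {R4, I1, R5, R6, R7, R8, V2} → V_2 = 0.3378
Node n3: branches {R1, R9} → V_3 = -2.900
Node n4: branches {R8, V1} → V_4 = -5.236
Node n5: branches {R2, R3, I1, R7, R9, V1} → V_5 = -8.646
Source currents: i(V1)=0.1404, i(V2)=-1.011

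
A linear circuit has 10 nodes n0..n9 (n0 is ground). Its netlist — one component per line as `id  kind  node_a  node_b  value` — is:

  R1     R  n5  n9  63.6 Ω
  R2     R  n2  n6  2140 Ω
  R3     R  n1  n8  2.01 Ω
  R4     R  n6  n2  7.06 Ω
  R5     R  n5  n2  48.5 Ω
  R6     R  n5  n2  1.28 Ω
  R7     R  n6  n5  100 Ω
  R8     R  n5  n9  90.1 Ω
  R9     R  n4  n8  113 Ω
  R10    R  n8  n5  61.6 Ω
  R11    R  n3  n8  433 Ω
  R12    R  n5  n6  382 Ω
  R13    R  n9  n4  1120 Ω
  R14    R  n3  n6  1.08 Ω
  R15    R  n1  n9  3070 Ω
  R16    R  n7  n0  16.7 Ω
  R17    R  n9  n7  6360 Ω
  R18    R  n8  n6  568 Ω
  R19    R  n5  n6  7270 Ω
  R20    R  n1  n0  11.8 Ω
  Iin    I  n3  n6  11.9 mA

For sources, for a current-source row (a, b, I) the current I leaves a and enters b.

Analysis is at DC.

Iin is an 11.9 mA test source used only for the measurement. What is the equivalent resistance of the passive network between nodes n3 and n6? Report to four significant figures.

Apply KCL at each of the 9 non-ground nodes and solve the resulting linear system.
Node n1: branches {R3, R15, R20} → V_1 = -2.362e-06
Node n2: branches {R2, R4, R5, R6} → V_2 = 0.001365
Node n3: branches {R11, R14, Iin} → V_3 = -0.01131
Node n4: branches {R9, R13} → V_4 = 0.0001137
Node n5: branches {R1, R5, R6, R7, R8, R10, R12, R19} → V_5 = 0.001338
Node n6: branches {R2, R4, R7, R12, R14, R18, R19, Iin} → V_6 = 0.001514
Node n7: branches {R16, R17} → V_7 = 3.343e-06
Node n8: branches {R3, R9, R10, R11, R18} → V_8 = -3.602e-06
Node n9: branches {R1, R8, R13, R15, R17} → V_9 = 0.001277

R_eq = 1.078 Ω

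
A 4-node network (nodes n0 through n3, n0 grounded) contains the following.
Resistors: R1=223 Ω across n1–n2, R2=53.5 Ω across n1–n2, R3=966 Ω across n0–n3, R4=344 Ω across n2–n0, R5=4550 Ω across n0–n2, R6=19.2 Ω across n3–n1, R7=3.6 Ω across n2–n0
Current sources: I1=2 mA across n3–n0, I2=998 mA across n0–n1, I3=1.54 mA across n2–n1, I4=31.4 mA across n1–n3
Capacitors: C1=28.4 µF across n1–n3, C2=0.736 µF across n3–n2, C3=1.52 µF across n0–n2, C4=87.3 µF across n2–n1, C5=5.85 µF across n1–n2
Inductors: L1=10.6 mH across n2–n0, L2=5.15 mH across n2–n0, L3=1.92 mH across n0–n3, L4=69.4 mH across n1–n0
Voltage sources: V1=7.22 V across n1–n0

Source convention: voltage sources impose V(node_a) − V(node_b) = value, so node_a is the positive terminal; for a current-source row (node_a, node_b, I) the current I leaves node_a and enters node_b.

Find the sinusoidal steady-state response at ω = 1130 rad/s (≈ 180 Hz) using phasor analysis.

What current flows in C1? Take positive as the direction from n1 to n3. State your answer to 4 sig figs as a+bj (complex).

MNA unknowns: 3 node voltages V₁..V_3 plus 1 source current (V1)
R1: Y=0.004484+0.000j on G[1,2]
R2: Y=0.01869+0.000j on G[1,2]
I1: z[3]−=0.002, z[0]+=0.002
C1: Y=0.000+0.03209j on G[1,3]
R3: Y=0.001035+0.000j on G[0,3]
I2: z[0]−=0.998, z[1]+=0.998
C2: Y=0.000+0.0008317j on G[3,2]
I3: z[2]−=0.00154, z[1]+=0.00154
R4: Y=0.002907+0.000j on G[2,0]
L1: Y=0.000-0.08349j on G[2,0]
R5: Y=0.0002198+0.000j on G[0,2]
C3: Y=0.000+0.001718j on G[0,2]
C4: Y=0.000+0.09865j on G[2,1]
C5: Y=0.000+0.006611j on G[1,2]
L2: Y=0.000-0.1718j on G[2,0]
I4: z[1]−=0.0314, z[3]+=0.0314
L3: Y=0.000-0.4609j on G[0,3]
L4: Y=0.000-0.01275j on G[1,0]
R6: Y=0.05208+0.000j on G[3,1]
R7: Y=0.2778+0.000j on G[2,0]
V1: row V1−V0=7.22, i_V1 at 1,0
solve → V1=7.220+0.000j, V2=-0.5419+2.235j, V3=-0.4169+0.9947j
aux → i_V1=0.1233-0.8664j

0.03192+0.2451j A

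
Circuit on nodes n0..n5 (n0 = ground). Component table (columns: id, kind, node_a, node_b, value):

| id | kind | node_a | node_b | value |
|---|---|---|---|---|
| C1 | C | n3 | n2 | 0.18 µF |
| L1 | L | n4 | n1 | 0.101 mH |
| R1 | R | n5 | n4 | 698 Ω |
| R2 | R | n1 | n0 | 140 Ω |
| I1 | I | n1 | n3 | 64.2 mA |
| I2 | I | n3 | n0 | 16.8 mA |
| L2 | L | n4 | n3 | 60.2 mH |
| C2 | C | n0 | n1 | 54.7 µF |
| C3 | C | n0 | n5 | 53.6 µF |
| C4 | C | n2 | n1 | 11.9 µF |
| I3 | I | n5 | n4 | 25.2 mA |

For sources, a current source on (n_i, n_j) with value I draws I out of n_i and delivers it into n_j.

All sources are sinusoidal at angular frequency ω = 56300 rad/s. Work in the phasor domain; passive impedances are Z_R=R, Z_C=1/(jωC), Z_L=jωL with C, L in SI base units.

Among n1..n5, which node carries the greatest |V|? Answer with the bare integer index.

MNA unknowns: 5 node voltages V₁..V_5
C1: Y=0.000+0.01013j on G[3,2]
L1: Y=0.000-0.1759j on G[4,1]
R1: Y=0.001433+0.000j on G[5,4]
R2: Y=0.007143+0.000j on G[1,0]
I1: z[1]−=0.0642, z[3]+=0.0642
I2: z[3]−=0.0168, z[0]+=0.0168
L2: Y=0.000-0.0002950j on G[4,3]
C2: Y=0.000+3.080j on G[0,1]
C3: Y=0.000+3.018j on G[0,5]
C4: Y=0.000+0.6700j on G[2,1]
I3: z[5]−=0.0252, z[4]+=0.0252
solve → V1=-5.125e-05-0.002727j, V2=-5.171e-05-0.07569j, V3=-8.191e-05-4.900j, V4=0.0009553+0.1321j, V5=5.876e-05+0.008350j

3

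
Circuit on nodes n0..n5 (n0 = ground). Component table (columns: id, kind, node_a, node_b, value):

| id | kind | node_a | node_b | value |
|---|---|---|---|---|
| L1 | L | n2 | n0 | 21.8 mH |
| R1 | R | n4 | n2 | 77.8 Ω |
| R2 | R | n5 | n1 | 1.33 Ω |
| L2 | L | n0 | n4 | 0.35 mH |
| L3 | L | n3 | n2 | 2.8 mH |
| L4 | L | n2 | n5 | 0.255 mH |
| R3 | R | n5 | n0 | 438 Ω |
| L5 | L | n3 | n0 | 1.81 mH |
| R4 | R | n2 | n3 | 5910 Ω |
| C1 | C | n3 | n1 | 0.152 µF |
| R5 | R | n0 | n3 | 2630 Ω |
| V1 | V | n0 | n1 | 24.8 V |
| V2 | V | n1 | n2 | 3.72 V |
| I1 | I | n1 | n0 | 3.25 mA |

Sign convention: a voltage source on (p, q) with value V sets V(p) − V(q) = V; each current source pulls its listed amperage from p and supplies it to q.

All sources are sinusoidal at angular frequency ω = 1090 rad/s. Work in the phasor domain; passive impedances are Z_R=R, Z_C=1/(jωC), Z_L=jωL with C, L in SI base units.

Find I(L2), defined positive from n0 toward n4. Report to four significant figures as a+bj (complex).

0.3666-0.001798j A

MNA unknowns: 5 node voltages V₁..V_5 plus 2 source currents (V1, V2)
L1: Y=0.000-0.04208j on G[2,0]
R1: Y=0.01285+0.000j on G[4,2]
R2: Y=0.7519+0.000j on G[5,1]
L2: Y=0.000-2.621j on G[0,4]
L3: Y=0.000-0.3277j on G[3,2]
L4: Y=0.000-3.598j on G[2,5]
R3: Y=0.002283+0.000j on G[5,0]
L5: Y=0.000-0.5069j on G[3,0]
R4: Y=0.0001692+0.000j on G[2,3]
C1: Y=0.000+0.0001657j on G[3,1]
R5: Y=0.0003802+0.000j on G[0,3]
V1: row V0−V1=24.8, i_V1 at 0,1
V2: row V1−V2=3.72, i_V2 at 1,2
I1: z[1]−=0.00325, z[0]+=0.00325
solve → V1=-24.80+0.000j, V2=-28.52+0.000j, V3=-11.19+0.001588j, V4=-0.0006858-0.1398j, V5=-28.36+0.7620j
aux → i_V1=-0.4315+6.878j, i_V2=-3.112+7.453j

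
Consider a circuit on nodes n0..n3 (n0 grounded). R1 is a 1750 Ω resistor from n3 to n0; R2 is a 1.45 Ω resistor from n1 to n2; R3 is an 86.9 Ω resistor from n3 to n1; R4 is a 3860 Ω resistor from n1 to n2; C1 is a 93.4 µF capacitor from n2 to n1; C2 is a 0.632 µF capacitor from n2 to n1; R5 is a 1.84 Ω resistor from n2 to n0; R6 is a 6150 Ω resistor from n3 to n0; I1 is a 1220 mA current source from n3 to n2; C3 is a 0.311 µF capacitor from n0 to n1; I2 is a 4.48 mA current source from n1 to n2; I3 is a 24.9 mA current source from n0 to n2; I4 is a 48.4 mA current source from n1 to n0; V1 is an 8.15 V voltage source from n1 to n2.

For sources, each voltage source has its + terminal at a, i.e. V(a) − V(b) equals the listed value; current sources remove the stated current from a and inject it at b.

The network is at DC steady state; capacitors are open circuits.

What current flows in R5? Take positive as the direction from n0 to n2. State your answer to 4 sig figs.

-0.04397 A

Element admittances at DC:
  Y(R1) = 0.0005714 S between n3,n0
  Y(R2) = 0.6897 S between n1,n2
  Y(R3) = 0.01151 S between n3,n1
  Y(R4) = 0.0002591 S between n1,n2
  Y(C1) = 0.000 S between n2,n1
  Y(C2) = 0.000 S between n2,n1
  Y(R5) = 0.5435 S between n2,n0
  Y(R6) = 0.0001626 S between n3,n0
  I1: injects 1.22 A into n2 (from n3)
  Y(C3) = 0.000 S between n0,n1
  I2: injects 0.00448 A into n2 (from n1)
  I3: injects 0.0249 A into n2 (from n0)
  I4: injects 0.0484 A into n0 (from n1)
  V1: constraint V(n1)−V(n2) = 8.15
Assemble and solve the 4×4 MNA system:
  V(n1)=8.231  V(n2)=0.08091  V(n3)=-91.92
  i(V1)=-6.828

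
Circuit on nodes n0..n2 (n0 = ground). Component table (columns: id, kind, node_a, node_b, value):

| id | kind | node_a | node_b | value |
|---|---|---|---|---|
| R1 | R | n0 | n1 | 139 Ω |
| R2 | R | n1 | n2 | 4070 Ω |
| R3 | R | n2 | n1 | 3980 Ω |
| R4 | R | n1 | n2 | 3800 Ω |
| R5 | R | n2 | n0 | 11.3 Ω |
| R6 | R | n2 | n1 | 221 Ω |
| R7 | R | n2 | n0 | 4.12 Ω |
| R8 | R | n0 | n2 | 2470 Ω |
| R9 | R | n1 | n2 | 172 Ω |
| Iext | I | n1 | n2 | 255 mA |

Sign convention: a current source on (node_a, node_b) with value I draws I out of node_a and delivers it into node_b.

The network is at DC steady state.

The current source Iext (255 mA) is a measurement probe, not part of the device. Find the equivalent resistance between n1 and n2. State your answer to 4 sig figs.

MNA unknowns: 2 node voltages V₁..V_2
R1: Y=0.007194 on G[0,1]
R2: Y=0.0002457 on G[1,2]
R3: Y=0.0002513 on G[2,1]
R4: Y=0.0002632 on G[1,2]
R5: Y=0.08850 on G[2,0]
R6: Y=0.004525 on G[2,1]
R7: Y=0.2427 on G[2,0]
R8: Y=0.0004049 on G[0,2]
R9: Y=0.005814 on G[1,2]
Iext: z[1]−=0.255, z[2]+=0.255
solve → V1=-13.76, V2=0.2985

R_eq = 55.13 Ω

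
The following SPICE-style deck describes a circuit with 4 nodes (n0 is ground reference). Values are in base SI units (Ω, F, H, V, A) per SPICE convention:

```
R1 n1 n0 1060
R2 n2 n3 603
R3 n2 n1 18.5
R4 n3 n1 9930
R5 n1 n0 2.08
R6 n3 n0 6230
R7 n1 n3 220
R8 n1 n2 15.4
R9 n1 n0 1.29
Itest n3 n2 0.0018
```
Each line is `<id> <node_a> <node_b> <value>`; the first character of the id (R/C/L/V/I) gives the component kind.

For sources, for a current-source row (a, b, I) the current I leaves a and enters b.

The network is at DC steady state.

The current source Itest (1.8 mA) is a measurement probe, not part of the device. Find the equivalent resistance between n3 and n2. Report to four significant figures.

MNA unknowns: 3 node voltages V₁..V_3
R1: Y=0.0009434 on G[1,0]
R2: Y=0.001658 on G[2,3]
R3: Y=0.05405 on G[2,1]
R4: Y=0.0001007 on G[3,1]
R5: Y=0.4808 on G[1,0]
R6: Y=0.0001605 on G[3,0]
R7: Y=0.004545 on G[1,3]
R8: Y=0.06494 on G[1,2]
R9: Y=0.7752 on G[1,0]
Itest: z[3]−=0.0018, z[2]+=0.0018
solve → V1=3.519e-05, V2=0.01117, V3=-0.2755

R_eq = 159.3 Ω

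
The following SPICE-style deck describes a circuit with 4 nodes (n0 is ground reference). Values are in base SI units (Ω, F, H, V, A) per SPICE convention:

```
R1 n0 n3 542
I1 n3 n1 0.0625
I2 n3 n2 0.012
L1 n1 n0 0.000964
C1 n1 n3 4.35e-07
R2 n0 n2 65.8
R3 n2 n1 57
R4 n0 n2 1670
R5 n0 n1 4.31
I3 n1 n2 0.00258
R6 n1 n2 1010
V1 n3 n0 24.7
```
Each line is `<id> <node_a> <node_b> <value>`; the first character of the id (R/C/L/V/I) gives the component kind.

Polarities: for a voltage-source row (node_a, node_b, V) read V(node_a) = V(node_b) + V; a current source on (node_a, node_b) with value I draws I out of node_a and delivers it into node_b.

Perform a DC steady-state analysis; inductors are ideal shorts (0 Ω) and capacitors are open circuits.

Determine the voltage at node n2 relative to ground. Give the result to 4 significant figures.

0.4247 V

Apply KCL at each of the 3 non-ground nodes and solve the resulting linear system.
Node n1: branches {I1, L1, C1, R3, R5, I3, R6} → V_1 = 0.000
Node n2: branches {I2, R2, R3, R4, I3, R6} → V_2 = 0.4247
Node n3: branches {R1, I1, I2, C1, V1} → V_3 = 24.70
Source currents: i(L1)=0.06779, i(V1)=-0.1201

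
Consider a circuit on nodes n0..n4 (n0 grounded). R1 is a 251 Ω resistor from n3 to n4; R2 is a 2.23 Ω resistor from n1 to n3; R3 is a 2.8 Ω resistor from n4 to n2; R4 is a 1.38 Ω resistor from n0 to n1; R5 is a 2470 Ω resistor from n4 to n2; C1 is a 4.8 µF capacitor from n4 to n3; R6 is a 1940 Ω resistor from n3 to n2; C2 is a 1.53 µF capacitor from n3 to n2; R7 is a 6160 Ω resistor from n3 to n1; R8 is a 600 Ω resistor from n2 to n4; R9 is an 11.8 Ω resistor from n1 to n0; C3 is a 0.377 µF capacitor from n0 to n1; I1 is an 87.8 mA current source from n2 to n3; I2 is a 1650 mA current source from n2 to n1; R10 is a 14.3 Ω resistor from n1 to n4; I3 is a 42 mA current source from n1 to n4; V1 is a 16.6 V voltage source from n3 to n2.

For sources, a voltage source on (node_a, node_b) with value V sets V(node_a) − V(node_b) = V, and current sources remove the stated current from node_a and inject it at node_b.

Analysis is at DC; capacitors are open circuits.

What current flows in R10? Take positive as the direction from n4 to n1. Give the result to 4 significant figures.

-1.031 A

Element admittances at DC:
  Y(R1) = 0.003984 S between n3,n4
  Y(R2) = 0.4484 S between n1,n3
  Y(R3) = 0.3571 S between n4,n2
  Y(R4) = 0.7246 S between n0,n1
  Y(R5) = 0.0004049 S between n4,n2
  Y(C1) = 0.000 S between n4,n3
  Y(R6) = 0.0005155 S between n3,n2
  Y(C2) = 0.000 S between n3,n2
  Y(R7) = 0.0001623 S between n3,n1
  Y(R8) = 0.001667 S between n2,n4
  Y(R9) = 0.08475 S between n1,n0
  Y(C3) = 0.000 S between n0,n1
  I1: injects 0.0878 A into n3 (from n2)
  I2: injects 1.65 A into n1 (from n2)
  Y(R10) = 0.06993 S between n1,n4
  I3: injects 0.042 A into n4 (from n1)
  V1: constraint V(n3)−V(n2) = 16.6
Assemble and solve the 5×5 MNA system:
  V(n1)=0.000  V(n2)=-17.89  V(n3)=-1.285  V(n4)=-14.75
  i(V1)=0.6023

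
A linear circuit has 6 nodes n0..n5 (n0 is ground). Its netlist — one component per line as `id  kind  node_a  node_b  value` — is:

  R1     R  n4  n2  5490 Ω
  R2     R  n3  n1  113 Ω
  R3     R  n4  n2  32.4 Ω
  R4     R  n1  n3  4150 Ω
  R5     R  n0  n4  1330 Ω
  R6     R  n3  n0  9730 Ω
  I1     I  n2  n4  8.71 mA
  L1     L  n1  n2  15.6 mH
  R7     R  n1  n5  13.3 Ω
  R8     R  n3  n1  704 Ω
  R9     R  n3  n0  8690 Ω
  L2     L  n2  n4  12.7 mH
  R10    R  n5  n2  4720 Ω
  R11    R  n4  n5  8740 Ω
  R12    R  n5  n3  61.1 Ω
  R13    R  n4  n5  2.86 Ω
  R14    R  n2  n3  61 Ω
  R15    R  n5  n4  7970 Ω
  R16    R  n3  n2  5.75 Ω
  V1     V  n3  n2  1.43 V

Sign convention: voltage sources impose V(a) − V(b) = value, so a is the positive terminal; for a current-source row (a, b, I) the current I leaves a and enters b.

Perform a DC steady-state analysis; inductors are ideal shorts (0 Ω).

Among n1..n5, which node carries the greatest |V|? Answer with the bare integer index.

Element admittances at DC:
  Y(R1) = 0.0001821 S between n4,n2
  Y(R2) = 0.008850 S between n3,n1
  Y(R3) = 0.03086 S between n4,n2
  Y(R4) = 0.0002410 S between n1,n3
  Y(R5) = 0.0007519 S between n0,n4
  Y(R6) = 0.0001028 S between n3,n0
  I1: injects 0.00871 A into n4 (from n2)
  L1: short n1↔n2 (DC inductor)
  Y(R7) = 0.07519 S between n1,n5
  Y(R8) = 0.001420 S between n3,n1
  Y(R9) = 0.0001151 S between n3,n0
  L2: short n2↔n4 (DC inductor)
  Y(R10) = 0.0002119 S between n5,n2
  Y(R11) = 0.0001144 S between n4,n5
  Y(R12) = 0.01637 S between n5,n3
  Y(R13) = 0.3497 S between n4,n5
  Y(R14) = 0.01639 S between n2,n3
  Y(R15) = 0.0001255 S between n5,n4
  Y(R16) = 0.1739 S between n3,n2
  V1: constraint V(n3)−V(n2) = 1.43
Assemble and solve the 8×8 MNA system:
  V(n1)=-0.3212  V(n2)=-0.3212  V(n3)=1.109  V(n4)=-0.3212  V(n5)=-0.2683
  i(L1)=0.01902  i(L2)=-0.02749  i(V1)=-0.3099

3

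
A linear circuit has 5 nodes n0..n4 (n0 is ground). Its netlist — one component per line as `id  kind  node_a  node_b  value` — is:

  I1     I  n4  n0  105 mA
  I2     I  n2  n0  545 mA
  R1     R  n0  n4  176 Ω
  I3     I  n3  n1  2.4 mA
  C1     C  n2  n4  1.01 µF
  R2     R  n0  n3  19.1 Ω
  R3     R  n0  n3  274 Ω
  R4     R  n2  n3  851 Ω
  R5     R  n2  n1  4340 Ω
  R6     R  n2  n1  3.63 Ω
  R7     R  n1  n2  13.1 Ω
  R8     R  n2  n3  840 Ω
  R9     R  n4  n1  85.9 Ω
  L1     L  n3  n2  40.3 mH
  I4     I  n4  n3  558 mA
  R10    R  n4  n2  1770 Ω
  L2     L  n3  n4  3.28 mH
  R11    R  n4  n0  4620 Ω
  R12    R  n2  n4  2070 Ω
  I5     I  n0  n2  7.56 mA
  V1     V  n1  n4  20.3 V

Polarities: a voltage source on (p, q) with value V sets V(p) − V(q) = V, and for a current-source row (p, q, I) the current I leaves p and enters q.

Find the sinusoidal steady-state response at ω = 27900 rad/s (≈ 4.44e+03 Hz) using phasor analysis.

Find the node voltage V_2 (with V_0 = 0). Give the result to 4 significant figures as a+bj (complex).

-33.79-63.88j V

Element admittances at ω=27900 rad/s:
  I1: injects 0.105 A into n0 (from n4)
  I2: injects 0.545 A into n0 (from n2)
  Y(R1) = 0.005682+0.000j S between n0,n4
  I3: injects 0.0024 A into n1 (from n3)
  Y(C1) = 0.000+0.02818j S between n2,n4
  Y(R2) = 0.05236+0.000j S between n0,n3
  Y(R3) = 0.003650+0.000j S between n0,n3
  Y(R4) = 0.001175+0.000j S between n2,n3
  Y(R5) = 0.0002304+0.000j S between n2,n1
  Y(R6) = 0.2755+0.000j S between n2,n1
  Y(R7) = 0.07634+0.000j S between n1,n2
  Y(R8) = 0.001190+0.000j S between n2,n3
  Y(R9) = 0.01164+0.000j S between n4,n1
  Y(L1) = 0.000-0.0008894j S between n3,n2
  I4: injects 0.558 A into n3 (from n4)
  Y(R10) = 0.0005650+0.000j S between n4,n2
  Y(L2) = 0.000-0.01093j S between n3,n4
  Y(R11) = 0.0002165+0.000j S between n4,n0
  Y(R12) = 0.0004831+0.000j S between n2,n4
  I5: injects 0.00756 A into n2 (from n0)
  V1: constraint V(n1)−V(n4) = 20.3
Assemble and solve the 5×5 MNA system:
  V(n1)=-32.48-62.76j  V(n2)=-33.79-63.88j  V(n3)=-5.912+6.610j  V(n4)=-52.78-62.76j
  i(V1)=-0.6940-0.3921j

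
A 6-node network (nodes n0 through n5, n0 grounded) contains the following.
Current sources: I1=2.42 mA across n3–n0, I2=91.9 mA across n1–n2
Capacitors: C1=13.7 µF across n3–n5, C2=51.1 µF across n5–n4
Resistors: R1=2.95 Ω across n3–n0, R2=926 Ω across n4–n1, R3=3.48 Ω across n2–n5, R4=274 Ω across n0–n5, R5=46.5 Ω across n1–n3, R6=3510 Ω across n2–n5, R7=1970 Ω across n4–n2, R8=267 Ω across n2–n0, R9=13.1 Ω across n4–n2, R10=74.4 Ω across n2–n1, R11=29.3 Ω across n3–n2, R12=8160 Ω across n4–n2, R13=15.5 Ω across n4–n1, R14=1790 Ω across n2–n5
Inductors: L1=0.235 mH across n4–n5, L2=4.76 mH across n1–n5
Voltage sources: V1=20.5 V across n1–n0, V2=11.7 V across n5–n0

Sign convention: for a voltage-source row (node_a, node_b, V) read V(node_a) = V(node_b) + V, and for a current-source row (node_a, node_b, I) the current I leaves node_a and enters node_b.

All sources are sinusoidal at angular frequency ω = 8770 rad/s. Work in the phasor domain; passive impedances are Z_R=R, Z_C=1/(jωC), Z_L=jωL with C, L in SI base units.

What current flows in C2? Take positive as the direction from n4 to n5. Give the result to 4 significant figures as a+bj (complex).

MNA unknowns: 5 node voltages V₁..V_5 plus 2 source currents (V1, V2)
I1: z[3]−=0.00242, z[0]+=0.00242
C1: Y=0.000+0.1201j on G[3,5]
R1: Y=0.3390+0.000j on G[3,0]
R2: Y=0.001080+0.000j on G[4,1]
R3: Y=0.2874+0.000j on G[2,5]
L1: Y=0.000-0.4852j on G[4,5]
C2: Y=0.000+0.4481j on G[5,4]
L2: Y=0.000-0.02395j on G[1,5]
R4: Y=0.003650+0.000j on G[0,5]
R5: Y=0.02151+0.000j on G[1,3]
I2: z[1]−=0.0919, z[2]+=0.0919
R6: Y=0.0002849+0.000j on G[2,5]
R7: Y=0.0005076+0.000j on G[4,2]
R8: Y=0.003745+0.000j on G[2,0]
R9: Y=0.07634+0.000j on G[4,2]
R10: Y=0.01344+0.000j on G[2,1]
R11: Y=0.03413+0.000j on G[3,2]
R12: Y=0.0001225+0.000j on G[4,2]
R13: Y=0.06452+0.000j on G[4,1]
R14: Y=0.0005587+0.000j on G[2,5]
V1: row V1−V0=20.5, i_V1 at 1,0
V2: row V5−V0=11.7, i_V2 at 5,0
solve → V1=20.50+0.000j, V2=12.11+0.4557j, V3=2.979+2.695j, V4=15.64+1.271j, V5=11.70+0.000j
aux → i_V1=-0.9001+0.3582j, i_V2=-0.2003-1.273j

-0.5695+1.766j A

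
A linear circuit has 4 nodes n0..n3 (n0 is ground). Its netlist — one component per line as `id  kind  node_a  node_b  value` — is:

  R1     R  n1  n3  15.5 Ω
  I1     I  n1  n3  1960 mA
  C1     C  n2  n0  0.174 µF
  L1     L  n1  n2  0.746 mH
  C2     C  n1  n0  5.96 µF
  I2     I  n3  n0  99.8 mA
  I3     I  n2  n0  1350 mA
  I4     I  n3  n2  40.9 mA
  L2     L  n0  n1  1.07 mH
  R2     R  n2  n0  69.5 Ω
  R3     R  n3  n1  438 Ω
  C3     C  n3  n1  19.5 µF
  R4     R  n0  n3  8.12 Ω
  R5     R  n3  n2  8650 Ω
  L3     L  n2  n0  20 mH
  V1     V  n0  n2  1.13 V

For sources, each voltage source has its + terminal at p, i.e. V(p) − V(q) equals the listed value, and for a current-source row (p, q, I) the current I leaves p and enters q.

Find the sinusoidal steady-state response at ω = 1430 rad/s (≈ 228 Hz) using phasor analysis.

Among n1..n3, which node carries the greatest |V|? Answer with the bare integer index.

3

Apply KCL at each of the 3 non-ground nodes and solve the resulting linear system.
Node n1: branches {R1, I1, L1, C2, L2, R3, C3} → V_1 = -0.8051-0.8018j
Node n2: branches {C1, L1, I3, I4, R2, R5, L3, V1} → V_2 = -1.130+0.000j
Node n3: branches {R1, I1, I2, I4, R3, C3, R4, R5} → V_3 = 9.150-1.742j
Source currents: i(V1)=2.043+0.3440j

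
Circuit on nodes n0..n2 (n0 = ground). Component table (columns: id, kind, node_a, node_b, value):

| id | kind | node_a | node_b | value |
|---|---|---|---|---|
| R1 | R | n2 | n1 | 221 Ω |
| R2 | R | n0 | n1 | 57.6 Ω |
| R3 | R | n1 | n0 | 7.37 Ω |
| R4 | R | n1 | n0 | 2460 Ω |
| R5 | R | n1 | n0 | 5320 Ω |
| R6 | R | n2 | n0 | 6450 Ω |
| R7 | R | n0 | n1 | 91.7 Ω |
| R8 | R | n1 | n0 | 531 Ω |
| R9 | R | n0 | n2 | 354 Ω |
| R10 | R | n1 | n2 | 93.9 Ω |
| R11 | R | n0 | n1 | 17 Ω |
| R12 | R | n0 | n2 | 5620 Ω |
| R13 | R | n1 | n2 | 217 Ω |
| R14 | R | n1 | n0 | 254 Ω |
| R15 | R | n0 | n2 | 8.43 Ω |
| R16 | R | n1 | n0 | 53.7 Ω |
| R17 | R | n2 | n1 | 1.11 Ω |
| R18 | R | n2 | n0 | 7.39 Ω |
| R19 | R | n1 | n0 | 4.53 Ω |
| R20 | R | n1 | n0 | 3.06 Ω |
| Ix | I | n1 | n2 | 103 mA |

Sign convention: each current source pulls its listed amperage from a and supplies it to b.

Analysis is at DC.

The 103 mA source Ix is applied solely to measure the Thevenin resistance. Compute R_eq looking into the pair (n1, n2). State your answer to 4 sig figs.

R_eq = 0.8969 Ω

MNA unknowns: 2 node voltages V₁..V_2
R1: Y=0.004525 on G[2,1]
R2: Y=0.01736 on G[0,1]
R3: Y=0.1357 on G[1,0]
R4: Y=0.0004065 on G[1,0]
R5: Y=0.0001880 on G[1,0]
R6: Y=0.0001550 on G[2,0]
R7: Y=0.01091 on G[0,1]
R8: Y=0.001883 on G[1,0]
R9: Y=0.002825 on G[0,2]
R10: Y=0.01065 on G[1,2]
R11: Y=0.05882 on G[0,1]
R12: Y=0.0001779 on G[0,2]
R13: Y=0.004608 on G[1,2]
R14: Y=0.003937 on G[1,0]
R15: Y=0.1186 on G[0,2]
R16: Y=0.01862 on G[1,0]
R17: Y=0.9009 on G[2,1]
R18: Y=0.1353 on G[2,0]
R19: Y=0.2208 on G[1,0]
R20: Y=0.3268 on G[1,0]
Ix: z[1]−=0.103, z[2]+=0.103
solve → V1=-0.02257, V2=0.06981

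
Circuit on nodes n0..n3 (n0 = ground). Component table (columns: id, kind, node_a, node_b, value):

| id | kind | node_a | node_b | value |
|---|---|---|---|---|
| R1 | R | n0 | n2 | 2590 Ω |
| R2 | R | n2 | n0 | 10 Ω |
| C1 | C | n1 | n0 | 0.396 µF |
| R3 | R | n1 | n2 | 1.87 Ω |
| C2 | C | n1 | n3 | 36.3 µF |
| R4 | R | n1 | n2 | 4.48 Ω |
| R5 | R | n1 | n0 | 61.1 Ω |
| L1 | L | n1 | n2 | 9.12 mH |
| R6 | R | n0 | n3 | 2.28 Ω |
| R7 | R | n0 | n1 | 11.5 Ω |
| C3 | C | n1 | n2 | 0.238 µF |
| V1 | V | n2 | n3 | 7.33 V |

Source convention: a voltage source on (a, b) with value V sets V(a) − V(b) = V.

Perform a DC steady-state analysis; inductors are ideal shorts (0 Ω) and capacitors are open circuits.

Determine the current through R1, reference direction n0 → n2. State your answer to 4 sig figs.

MNA unknowns: 3 node voltages V₁..V_3 plus 2 source currents (L1, V1)
R1: Y=0.0003861 on G[0,2]
R2: Y=0.1000 on G[2,0]
C1: Y=0.000 on G[1,0]
R3: Y=0.5348 on G[1,2]
C2: Y=0.000 on G[1,3]
R4: Y=0.2232 on G[1,2]
R5: Y=0.01637 on G[1,0]
L1: row V1−V2=0, i_L1 at 1,2
R6: Y=0.4386 on G[0,3]
R7: Y=0.08696 on G[0,1]
C3: Y=0.000 on G[1,2]
V1: row V2−V3=7.33, i_V1 at 2,3
solve → V1=5.005, V2=5.005, V3=-2.325
aux → i_L1=-0.5172, i_V1=-1.020

-0.001933 A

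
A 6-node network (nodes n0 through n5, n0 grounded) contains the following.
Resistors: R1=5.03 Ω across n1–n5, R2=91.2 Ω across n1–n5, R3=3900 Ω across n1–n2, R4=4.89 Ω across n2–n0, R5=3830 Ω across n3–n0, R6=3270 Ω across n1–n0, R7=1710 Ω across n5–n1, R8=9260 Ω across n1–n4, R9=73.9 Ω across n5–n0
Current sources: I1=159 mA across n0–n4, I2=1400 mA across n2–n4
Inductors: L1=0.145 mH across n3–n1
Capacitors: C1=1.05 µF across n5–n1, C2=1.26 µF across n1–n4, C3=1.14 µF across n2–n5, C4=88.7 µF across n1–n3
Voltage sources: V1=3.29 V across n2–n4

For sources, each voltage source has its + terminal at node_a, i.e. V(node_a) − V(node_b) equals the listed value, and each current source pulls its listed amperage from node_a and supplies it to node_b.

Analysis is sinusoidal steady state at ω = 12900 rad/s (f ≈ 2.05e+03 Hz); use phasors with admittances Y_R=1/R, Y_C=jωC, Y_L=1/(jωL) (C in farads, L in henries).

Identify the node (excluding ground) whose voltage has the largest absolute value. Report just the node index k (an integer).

Apply KCL at each of the 5 non-ground nodes and solve the resulting linear system.
Node n1: branches {R1, L1, R2, C1, R3, R6, C2, R7, C4, R8} → V_1 = -0.7871-0.3909j
Node n2: branches {R3, R4, I2, C3, V1} → V_2 = 0.8294+0.01866j
Node n3: branches {L1, R5, C4} → V_3 = -0.7870-0.3912j
Node n4: branches {I1, C2, I2, R8, V1} → V_4 = -2.461+0.01866j
Node n5: branches {R1, R2, C1, C3, R7, R9} → V_5 = -0.7506-0.2657j
Source currents: i(V1)=-1.566-0.02716j

4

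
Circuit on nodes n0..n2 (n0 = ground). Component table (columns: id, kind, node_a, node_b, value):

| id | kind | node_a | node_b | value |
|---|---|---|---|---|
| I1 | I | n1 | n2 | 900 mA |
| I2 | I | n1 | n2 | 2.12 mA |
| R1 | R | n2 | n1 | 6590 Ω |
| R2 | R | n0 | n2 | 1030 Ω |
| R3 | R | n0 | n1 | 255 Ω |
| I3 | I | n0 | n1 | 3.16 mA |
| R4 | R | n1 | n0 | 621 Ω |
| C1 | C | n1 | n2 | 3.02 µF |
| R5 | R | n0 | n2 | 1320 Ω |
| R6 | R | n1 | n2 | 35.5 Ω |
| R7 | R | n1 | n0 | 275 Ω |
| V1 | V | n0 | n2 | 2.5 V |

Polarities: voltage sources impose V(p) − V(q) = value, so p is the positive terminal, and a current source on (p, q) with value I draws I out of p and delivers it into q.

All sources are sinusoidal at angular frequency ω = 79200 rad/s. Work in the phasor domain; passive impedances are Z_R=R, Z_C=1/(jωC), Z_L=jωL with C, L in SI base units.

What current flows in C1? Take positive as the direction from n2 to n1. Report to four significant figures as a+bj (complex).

Element admittances at ω=79200 rad/s:
  I1: injects 0.9 A into n2 (from n1)
  I2: injects 0.00212 A into n2 (from n1)
  Y(R1) = 0.0001517+0.000j S between n2,n1
  Y(R2) = 0.0009709+0.000j S between n0,n2
  Y(R3) = 0.003922+0.000j S between n0,n1
  I3: injects 0.00316 A into n1 (from n0)
  Y(R4) = 0.001610+0.000j S between n1,n0
  Y(C1) = 0.000+0.2392j S between n1,n2
  Y(R5) = 0.0007576+0.000j S between n0,n2
  Y(R6) = 0.02817+0.000j S between n1,n2
  Y(R7) = 0.003636+0.000j S between n1,n0
  V1: constraint V(n0)−V(n2) = 2.5
Assemble and solve the 3×3 MNA system:
  V(n1)=-3.060+3.575j  V(n2)=-2.500+0.000j
  i(V1)=-0.03554+0.03277j

0.8550+0.1340j A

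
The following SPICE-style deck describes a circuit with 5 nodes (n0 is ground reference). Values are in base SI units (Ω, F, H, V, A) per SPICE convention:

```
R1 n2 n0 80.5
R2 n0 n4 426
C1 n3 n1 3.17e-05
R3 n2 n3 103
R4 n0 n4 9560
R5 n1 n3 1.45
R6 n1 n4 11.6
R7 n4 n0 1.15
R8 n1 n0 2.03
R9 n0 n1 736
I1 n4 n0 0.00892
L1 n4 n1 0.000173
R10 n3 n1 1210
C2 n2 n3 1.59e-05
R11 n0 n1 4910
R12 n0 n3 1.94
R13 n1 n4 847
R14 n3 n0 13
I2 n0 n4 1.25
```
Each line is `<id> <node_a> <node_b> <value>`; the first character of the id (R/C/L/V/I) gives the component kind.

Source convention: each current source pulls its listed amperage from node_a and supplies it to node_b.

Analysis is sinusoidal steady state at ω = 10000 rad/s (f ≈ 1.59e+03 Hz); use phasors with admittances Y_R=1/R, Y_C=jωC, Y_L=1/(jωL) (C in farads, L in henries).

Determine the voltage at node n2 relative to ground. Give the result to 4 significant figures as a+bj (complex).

0.2955-0.1123j V

MNA unknowns: 4 node voltages V₁..V_4
R1: Y=0.01242+0.000j on G[2,0]
R2: Y=0.002347+0.000j on G[0,4]
C1: Y=0.000+0.3170j on G[3,1]
R3: Y=0.009709+0.000j on G[2,3]
R4: Y=0.0001046+0.000j on G[0,4]
R5: Y=0.6897+0.000j on G[1,3]
R6: Y=0.08621+0.000j on G[1,4]
R7: Y=0.8696+0.000j on G[4,0]
R8: Y=0.4926+0.000j on G[1,0]
R9: Y=0.001359+0.000j on G[0,1]
I1: z[4]−=0.00892, z[0]+=0.00892
L1: Y=0.000-0.5780j on G[4,1]
R10: Y=0.0008264+0.000j on G[3,1]
C2: Y=0.000+0.1590j on G[2,3]
R11: Y=0.0002037+0.000j on G[0,1]
R12: Y=0.5155+0.000j on G[0,3]
R13: Y=0.001181+0.000j on G[1,4]
R14: Y=0.07692+0.000j on G[3,0]
I2: z[0]−=1.25, z[4]+=1.25
solve → V1=0.4518-0.3294j, V2=0.2955-0.1123j, V3=0.2882-0.1358j, V4=0.9672+0.2805j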